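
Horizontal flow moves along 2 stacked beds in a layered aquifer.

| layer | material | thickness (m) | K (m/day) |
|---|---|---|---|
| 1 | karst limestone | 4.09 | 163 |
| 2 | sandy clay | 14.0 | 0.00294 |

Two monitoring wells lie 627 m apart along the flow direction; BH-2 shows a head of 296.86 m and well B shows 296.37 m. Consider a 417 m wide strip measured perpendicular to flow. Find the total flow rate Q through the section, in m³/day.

Flow is parallel to layering, so each bed carries its own Darcy discharge and the transmissivities add.
Σ(K_i·b_i) = 163×4.09 + 0.00294×14.0 = 666.7 m²/day.
Hydraulic gradient i = (296.86 − 296.37) / 627 = 0.49 / 627 = 0.0007815.
Q = Σ(K_i·b_i) · W · i = 666.7 × 417 × 0.0007815 = 217.3 m³/day.

217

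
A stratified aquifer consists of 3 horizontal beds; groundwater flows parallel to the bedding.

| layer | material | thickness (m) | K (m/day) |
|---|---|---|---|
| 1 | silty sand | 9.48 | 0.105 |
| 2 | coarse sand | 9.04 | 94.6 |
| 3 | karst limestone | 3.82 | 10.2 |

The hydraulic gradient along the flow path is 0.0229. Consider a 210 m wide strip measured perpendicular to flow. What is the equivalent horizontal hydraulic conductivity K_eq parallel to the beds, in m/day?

40.1

Flow is parallel to layering, so each bed carries its own Darcy discharge and the transmissivities add.
Σ(K_i·b_i) = 0.105×9.48 + 94.6×9.04 + 10.2×3.82 = 895.1 m²/day.
Total thickness b = 22.34 m, so K_eq = Σ(K_i·b_i)/b = 40.07 m/day.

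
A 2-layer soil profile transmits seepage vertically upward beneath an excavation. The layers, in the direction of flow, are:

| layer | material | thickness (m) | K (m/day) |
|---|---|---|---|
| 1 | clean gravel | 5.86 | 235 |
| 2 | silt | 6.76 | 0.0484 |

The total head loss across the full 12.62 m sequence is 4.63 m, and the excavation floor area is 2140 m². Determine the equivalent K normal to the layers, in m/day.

Flow is perpendicular to layering, so the layers act in series and the equivalent K is the thickness-weighted harmonic mean.
Total thickness L = 5.86 + 6.76 = 12.62 m.
Σ(b_i/K_i) = 5.86/235 + 6.76/0.0484 = 139.7 d.
K_eq = L / Σ(b_i/K_i) = 12.62 / 139.7 = 0.09034 m/day.

0.0903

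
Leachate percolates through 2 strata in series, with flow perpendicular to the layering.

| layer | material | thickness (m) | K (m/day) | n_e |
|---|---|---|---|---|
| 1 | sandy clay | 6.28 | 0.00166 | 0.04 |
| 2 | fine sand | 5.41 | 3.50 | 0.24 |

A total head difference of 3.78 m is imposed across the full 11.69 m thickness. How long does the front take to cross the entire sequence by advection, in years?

4.25

With flow normal to the layers, continuity requires the same specific discharge q through every layer.
Σ(b_i/K_i) = 6.28/0.00166 + 5.41/3.50 = 3785 d.
q = Δh / Σ(b_i/K_i) = 3.78 / 3785 = 0.0009988 m/day.
In each layer the seepage velocity is v_i = q/n_i, so the layer transit time is t_i = b_i·n_i / q:
  layer 1 (sandy clay): t_1 = 6.28 × 0.04 / 0.0009988 = 251.5 d
  layer 2 (fine sand): t_2 = 5.41 × 0.24 / 0.0009988 = 1300 d
Total t = Σ t_i = 1552 days = 4.248 years.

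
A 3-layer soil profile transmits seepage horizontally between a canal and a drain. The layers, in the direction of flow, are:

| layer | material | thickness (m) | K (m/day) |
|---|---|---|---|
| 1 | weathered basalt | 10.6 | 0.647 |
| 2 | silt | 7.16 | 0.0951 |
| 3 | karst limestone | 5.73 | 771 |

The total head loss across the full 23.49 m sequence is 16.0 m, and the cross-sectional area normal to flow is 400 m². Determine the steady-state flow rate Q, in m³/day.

Flow is perpendicular to layering, so the layers act in series and the equivalent K is the thickness-weighted harmonic mean.
Total thickness L = 10.6 + 7.16 + 5.73 = 23.49 m.
Σ(b_i/K_i) = 10.6/0.647 + 7.16/0.0951 + 5.73/771 = 91.68 d.
K_eq = L / Σ(b_i/K_i) = 23.49 / 91.68 = 0.2562 m/day.
Q = K_eq · A · (Δh/L) = 0.2562 × 400 × (16.0/23.49) = 69.81 m³/day.

69.8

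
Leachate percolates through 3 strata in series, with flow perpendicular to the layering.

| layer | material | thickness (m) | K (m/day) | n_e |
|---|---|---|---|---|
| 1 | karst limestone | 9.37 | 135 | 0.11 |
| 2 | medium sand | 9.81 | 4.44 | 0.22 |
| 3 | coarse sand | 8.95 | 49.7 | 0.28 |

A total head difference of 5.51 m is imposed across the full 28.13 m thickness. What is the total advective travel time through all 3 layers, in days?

2.54

With flow normal to the layers, continuity requires the same specific discharge q through every layer.
Σ(b_i/K_i) = 9.37/135 + 9.81/4.44 + 8.95/49.7 = 2.459 d.
q = Δh / Σ(b_i/K_i) = 5.51 / 2.459 = 2.241 m/day.
In each layer the seepage velocity is v_i = q/n_i, so the layer transit time is t_i = b_i·n_i / q:
  layer 1 (karst limestone): t_1 = 9.37 × 0.11 / 2.241 = 0.4600 d
  layer 2 (medium sand): t_2 = 9.81 × 0.22 / 2.241 = 0.9631 d
  layer 3 (coarse sand): t_3 = 8.95 × 0.28 / 2.241 = 1.118 d
Total t = Σ t_i = 2.541 days.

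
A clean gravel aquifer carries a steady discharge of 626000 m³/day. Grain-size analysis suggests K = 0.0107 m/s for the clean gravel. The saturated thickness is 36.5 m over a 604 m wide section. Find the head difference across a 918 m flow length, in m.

Convert K: 0.0107 m/s × 86400 = 924.5 m/day.
Cross-sectional area A = 604 × 36.5 = 22046 m².
From Q = K·A·i, i = Q / (K·A) = 626000 / (924.5 × 22046) = 0.03071.
Head loss Δh = i · L = 0.03071 × 918 = 28.20 m.

28.2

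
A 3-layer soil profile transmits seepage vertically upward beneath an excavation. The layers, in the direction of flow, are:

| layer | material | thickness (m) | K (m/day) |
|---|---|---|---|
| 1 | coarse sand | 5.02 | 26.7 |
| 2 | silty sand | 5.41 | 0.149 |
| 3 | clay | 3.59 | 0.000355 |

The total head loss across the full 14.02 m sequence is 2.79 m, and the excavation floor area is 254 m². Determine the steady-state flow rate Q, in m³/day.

0.0698

Flow is perpendicular to layering, so the layers act in series and the equivalent K is the thickness-weighted harmonic mean.
Total thickness L = 5.02 + 5.41 + 3.59 = 14.02 m.
Σ(b_i/K_i) = 5.02/26.7 + 5.41/0.149 + 3.59/0.000355 = 10149 d.
K_eq = L / Σ(b_i/K_i) = 14.02 / 10149 = 0.001381 m/day.
Q = K_eq · A · (Δh/L) = 0.001381 × 254 × (2.79/14.02) = 0.06982 m³/day.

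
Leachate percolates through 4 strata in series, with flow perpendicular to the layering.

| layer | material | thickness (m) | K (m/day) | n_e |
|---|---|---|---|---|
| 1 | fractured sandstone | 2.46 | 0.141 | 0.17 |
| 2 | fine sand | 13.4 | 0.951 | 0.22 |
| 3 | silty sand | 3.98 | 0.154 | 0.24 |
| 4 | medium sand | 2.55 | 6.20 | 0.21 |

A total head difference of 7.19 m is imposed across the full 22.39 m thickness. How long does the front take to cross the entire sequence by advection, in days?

With flow normal to the layers, continuity requires the same specific discharge q through every layer.
Σ(b_i/K_i) = 2.46/0.141 + 13.4/0.951 + 3.98/0.154 + 2.55/6.20 = 57.79 d.
q = Δh / Σ(b_i/K_i) = 7.19 / 57.79 = 0.1244 m/day.
In each layer the seepage velocity is v_i = q/n_i, so the layer transit time is t_i = b_i·n_i / q:
  layer 1 (fractured sandstone): t_1 = 2.46 × 0.17 / 0.1244 = 3.361 d
  layer 2 (fine sand): t_2 = 13.4 × 0.22 / 0.1244 = 23.70 d
  layer 3 (silty sand): t_3 = 3.98 × 0.24 / 0.1244 = 7.678 d
  layer 4 (medium sand): t_4 = 2.55 × 0.21 / 0.1244 = 4.304 d
Total t = Σ t_i = 39.04 days.

39.0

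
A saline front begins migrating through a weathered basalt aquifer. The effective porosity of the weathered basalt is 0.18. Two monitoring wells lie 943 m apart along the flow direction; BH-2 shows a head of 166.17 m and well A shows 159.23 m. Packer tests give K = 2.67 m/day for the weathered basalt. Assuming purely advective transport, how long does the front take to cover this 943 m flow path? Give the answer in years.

Hydraulic gradient i = (166.17 − 159.23) / 943 = 6.94 / 943 = 0.007359.
Darcy flux q = K · i = 2.670 × 0.007359 = 0.01965 m/day.
Seepage velocity v = q / n_e = 0.01965 / 0.18 = 0.1092 m/day.
Travel time t = L / v = 943 / 0.1092 = 8638 days = 23.65 years.

23.7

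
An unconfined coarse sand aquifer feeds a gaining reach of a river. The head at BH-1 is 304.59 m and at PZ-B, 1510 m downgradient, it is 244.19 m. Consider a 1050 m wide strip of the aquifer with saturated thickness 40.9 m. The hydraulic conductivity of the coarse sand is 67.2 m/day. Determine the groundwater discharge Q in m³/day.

Cross-sectional area A = 1050 × 40.9 = 42945 m².
Hydraulic gradient i = (304.59 − 244.19) / 1510 = 60.4 / 1510 = 0.04000.
Darcy's law: Q = K · A · i = 67.20 × 42945 × 0.04000 = 1.154e+05 m³/day.

115000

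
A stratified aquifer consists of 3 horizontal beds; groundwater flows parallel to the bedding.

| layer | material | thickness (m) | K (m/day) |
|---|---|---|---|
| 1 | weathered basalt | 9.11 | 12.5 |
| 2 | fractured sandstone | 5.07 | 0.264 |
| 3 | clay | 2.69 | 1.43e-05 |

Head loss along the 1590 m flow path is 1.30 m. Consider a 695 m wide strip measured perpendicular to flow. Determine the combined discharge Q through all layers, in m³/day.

65.5

Flow is parallel to layering, so each bed carries its own Darcy discharge and the transmissivities add.
Σ(K_i·b_i) = 12.5×9.11 + 0.264×5.07 + 1.43e-05×2.69 = 115.2 m²/day.
Hydraulic gradient i = Δh / L = 1.30 / 1590 = 0.0008176.
Q = Σ(K_i·b_i) · W · i = 115.2 × 695 × 0.0008176 = 65.47 m³/day.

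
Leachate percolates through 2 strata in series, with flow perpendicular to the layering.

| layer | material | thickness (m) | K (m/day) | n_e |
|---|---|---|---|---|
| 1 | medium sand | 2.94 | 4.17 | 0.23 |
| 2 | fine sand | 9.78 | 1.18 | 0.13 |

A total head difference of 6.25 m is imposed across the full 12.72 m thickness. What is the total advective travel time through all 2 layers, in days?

With flow normal to the layers, continuity requires the same specific discharge q through every layer.
Σ(b_i/K_i) = 2.94/4.17 + 9.78/1.18 = 8.993 d.
q = Δh / Σ(b_i/K_i) = 6.25 / 8.993 = 0.6950 m/day.
In each layer the seepage velocity is v_i = q/n_i, so the layer transit time is t_i = b_i·n_i / q:
  layer 1 (medium sand): t_1 = 2.94 × 0.23 / 0.6950 = 0.9730 d
  layer 2 (fine sand): t_2 = 9.78 × 0.13 / 0.6950 = 1.829 d
Total t = Σ t_i = 2.802 days.

2.80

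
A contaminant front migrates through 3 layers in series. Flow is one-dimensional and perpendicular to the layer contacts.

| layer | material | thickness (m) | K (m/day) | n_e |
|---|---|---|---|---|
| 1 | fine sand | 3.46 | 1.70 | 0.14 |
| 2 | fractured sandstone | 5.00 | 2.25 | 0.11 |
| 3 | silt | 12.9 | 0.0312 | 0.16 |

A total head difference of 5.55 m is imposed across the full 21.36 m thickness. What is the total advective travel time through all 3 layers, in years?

0.638

With flow normal to the layers, continuity requires the same specific discharge q through every layer.
Σ(b_i/K_i) = 3.46/1.70 + 5.00/2.25 + 12.9/0.0312 = 417.7 d.
q = Δh / Σ(b_i/K_i) = 5.55 / 417.7 = 0.01329 m/day.
In each layer the seepage velocity is v_i = q/n_i, so the layer transit time is t_i = b_i·n_i / q:
  layer 1 (fine sand): t_1 = 3.46 × 0.14 / 0.01329 = 36.46 d
  layer 2 (fractured sandstone): t_2 = 5.00 × 0.11 / 0.01329 = 41.40 d
  layer 3 (silt): t_3 = 12.9 × 0.16 / 0.01329 = 155.3 d
Total t = Σ t_i = 233.2 days = 0.6385 years.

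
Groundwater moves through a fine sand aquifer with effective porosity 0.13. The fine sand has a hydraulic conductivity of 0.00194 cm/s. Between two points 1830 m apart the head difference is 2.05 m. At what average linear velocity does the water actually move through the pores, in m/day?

Convert K: 0.00194 cm/s × 864 = 1.676 m/day.
Hydraulic gradient i = Δh / L = 2.05 / 1830 = 0.001120.
Darcy flux q = K · i = 1.676 × 0.001120 = 0.001878 m/day.
Seepage velocity v = q / n_e = 0.001878 / 0.13 = 0.01444 m/day.

0.0144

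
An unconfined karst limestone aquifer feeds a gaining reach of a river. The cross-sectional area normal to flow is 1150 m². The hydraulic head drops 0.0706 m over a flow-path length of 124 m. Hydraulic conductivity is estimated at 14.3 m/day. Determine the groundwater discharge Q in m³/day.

Hydraulic gradient i = Δh / L = 0.0706 / 124 = 0.0005694.
Darcy's law: Q = K · A · i = 14.30 × 1150 × 0.0005694 = 9.363 m³/day.

9.36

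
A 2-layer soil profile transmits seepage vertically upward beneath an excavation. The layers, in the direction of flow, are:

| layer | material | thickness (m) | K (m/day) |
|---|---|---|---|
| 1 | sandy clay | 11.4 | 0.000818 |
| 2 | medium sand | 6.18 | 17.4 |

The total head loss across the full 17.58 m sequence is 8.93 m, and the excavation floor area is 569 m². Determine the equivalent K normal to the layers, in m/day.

Flow is perpendicular to layering, so the layers act in series and the equivalent K is the thickness-weighted harmonic mean.
Total thickness L = 11.4 + 6.18 = 17.58 m.
Σ(b_i/K_i) = 11.4/0.000818 + 6.18/17.4 = 13937 d.
K_eq = L / Σ(b_i/K_i) = 17.58 / 13937 = 0.001261 m/day.

0.00126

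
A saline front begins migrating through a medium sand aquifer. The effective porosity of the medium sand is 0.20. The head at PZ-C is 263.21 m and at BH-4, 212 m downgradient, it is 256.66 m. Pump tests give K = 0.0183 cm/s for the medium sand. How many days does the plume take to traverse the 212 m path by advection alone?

86.8

Convert K: 0.0183 cm/s × 864 = 15.81 m/day.
Hydraulic gradient i = (263.21 − 256.66) / 212 = 6.55 / 212 = 0.03090.
Darcy flux q = K · i = 15.81 × 0.03090 = 0.4885 m/day.
Seepage velocity v = q / n_e = 0.4885 / 0.20 = 2.443 m/day.
Travel time t = L / v = 212 / 2.443 = 86.80 days.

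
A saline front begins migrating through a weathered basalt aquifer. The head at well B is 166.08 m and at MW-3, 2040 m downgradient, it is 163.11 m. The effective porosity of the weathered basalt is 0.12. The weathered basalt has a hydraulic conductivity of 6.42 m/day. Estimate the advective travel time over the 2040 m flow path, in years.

Hydraulic gradient i = (166.08 − 163.11) / 2040 = 2.97 / 2040 = 0.001456.
Darcy flux q = K · i = 6.420 × 0.001456 = 0.009347 m/day.
Seepage velocity v = q / n_e = 0.009347 / 0.12 = 0.07789 m/day.
Travel time t = L / v = 2040 / 0.07789 = 26191 days = 71.71 years.

71.7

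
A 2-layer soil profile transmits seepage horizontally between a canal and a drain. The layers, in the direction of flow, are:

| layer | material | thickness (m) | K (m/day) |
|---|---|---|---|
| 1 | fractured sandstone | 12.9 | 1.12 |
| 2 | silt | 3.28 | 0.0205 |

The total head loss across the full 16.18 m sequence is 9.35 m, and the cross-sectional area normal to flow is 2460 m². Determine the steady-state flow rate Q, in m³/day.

Flow is perpendicular to layering, so the layers act in series and the equivalent K is the thickness-weighted harmonic mean.
Total thickness L = 12.9 + 3.28 = 16.18 m.
Σ(b_i/K_i) = 12.9/1.12 + 3.28/0.0205 = 171.5 d.
K_eq = L / Σ(b_i/K_i) = 16.18 / 171.5 = 0.09433 m/day.
Q = K_eq · A · (Δh/L) = 0.09433 × 2460 × (9.35/16.18) = 134.1 m³/day.

134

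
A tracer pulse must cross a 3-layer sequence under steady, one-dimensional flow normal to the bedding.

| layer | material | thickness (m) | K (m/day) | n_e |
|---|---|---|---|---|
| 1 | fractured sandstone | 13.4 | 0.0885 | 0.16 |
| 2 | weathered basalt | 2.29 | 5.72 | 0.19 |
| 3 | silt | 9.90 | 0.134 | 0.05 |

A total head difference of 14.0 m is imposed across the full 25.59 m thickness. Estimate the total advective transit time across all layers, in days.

With flow normal to the layers, continuity requires the same specific discharge q through every layer.
Σ(b_i/K_i) = 13.4/0.0885 + 2.29/5.72 + 9.90/0.134 = 225.7 d.
q = Δh / Σ(b_i/K_i) = 14.0 / 225.7 = 0.06203 m/day.
In each layer the seepage velocity is v_i = q/n_i, so the layer transit time is t_i = b_i·n_i / q:
  layer 1 (fractured sandstone): t_1 = 13.4 × 0.16 / 0.06203 = 34.56 d
  layer 2 (weathered basalt): t_2 = 2.29 × 0.19 / 0.06203 = 7.014 d
  layer 3 (silt): t_3 = 9.90 × 0.05 / 0.06203 = 7.980 d
Total t = Σ t_i = 49.56 days.

49.6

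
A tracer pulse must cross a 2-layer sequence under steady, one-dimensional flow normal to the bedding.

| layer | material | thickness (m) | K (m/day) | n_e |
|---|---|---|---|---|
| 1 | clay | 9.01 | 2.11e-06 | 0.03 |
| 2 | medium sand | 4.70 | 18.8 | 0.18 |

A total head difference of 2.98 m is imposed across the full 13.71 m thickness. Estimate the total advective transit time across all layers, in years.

With flow normal to the layers, continuity requires the same specific discharge q through every layer.
Σ(b_i/K_i) = 9.01/2.11e-06 + 4.70/18.8 = 4.270e+06 d.
q = Δh / Σ(b_i/K_i) = 2.98 / 4.270e+06 = 6.979e-07 m/day.
In each layer the seepage velocity is v_i = q/n_i, so the layer transit time is t_i = b_i·n_i / q:
  layer 1 (clay): t_1 = 9.01 × 0.03 / 6.979e-07 = 3.873e+05 d
  layer 2 (medium sand): t_2 = 4.70 × 0.18 / 6.979e-07 = 1.212e+06 d
Total t = Σ t_i = 1.600e+06 days = 4379 years.

4380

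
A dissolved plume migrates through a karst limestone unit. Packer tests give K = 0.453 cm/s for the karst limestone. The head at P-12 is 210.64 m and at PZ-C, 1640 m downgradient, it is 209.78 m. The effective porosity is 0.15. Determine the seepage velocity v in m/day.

Convert K: 0.453 cm/s × 864 = 391.4 m/day.
Hydraulic gradient i = (210.64 − 209.78) / 1640 = 0.86 / 1640 = 0.0005244.
Darcy flux q = K · i = 391.4 × 0.0005244 = 0.2052 m/day.
Seepage velocity v = q / n_e = 0.2052 / 0.15 = 1.368 m/day.

1.37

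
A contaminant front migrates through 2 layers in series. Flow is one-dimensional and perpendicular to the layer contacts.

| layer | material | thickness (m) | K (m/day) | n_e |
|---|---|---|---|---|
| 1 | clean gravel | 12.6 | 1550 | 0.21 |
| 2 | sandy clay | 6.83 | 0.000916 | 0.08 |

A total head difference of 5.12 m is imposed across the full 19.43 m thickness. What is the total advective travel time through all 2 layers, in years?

12.7

With flow normal to the layers, continuity requires the same specific discharge q through every layer.
Σ(b_i/K_i) = 12.6/1550 + 6.83/0.000916 = 7456 d.
q = Δh / Σ(b_i/K_i) = 5.12 / 7456 = 0.0006867 m/day.
In each layer the seepage velocity is v_i = q/n_i, so the layer transit time is t_i = b_i·n_i / q:
  layer 1 (clean gravel): t_1 = 12.6 × 0.21 / 0.0006867 = 3853 d
  layer 2 (sandy clay): t_2 = 6.83 × 0.08 / 0.0006867 = 795.7 d
Total t = Σ t_i = 4649 days = 12.73 years.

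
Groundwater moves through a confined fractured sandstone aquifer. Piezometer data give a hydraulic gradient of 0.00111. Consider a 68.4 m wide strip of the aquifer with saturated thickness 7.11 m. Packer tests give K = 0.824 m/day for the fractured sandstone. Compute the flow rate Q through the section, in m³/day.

0.445

Cross-sectional area A = 68.4 × 7.11 = 486.3 m².
Hydraulic gradient i = 0.00111.
Darcy's law: Q = K · A · i = 0.8240 × 486.3 × 0.001110 = 0.4448 m³/day.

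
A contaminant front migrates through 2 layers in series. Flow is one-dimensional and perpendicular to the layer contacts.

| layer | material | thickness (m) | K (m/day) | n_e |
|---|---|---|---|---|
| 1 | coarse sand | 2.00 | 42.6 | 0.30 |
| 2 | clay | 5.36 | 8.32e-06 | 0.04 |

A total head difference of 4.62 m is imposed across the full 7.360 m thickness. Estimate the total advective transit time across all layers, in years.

With flow normal to the layers, continuity requires the same specific discharge q through every layer.
Σ(b_i/K_i) = 2.00/42.6 + 5.36/8.32e-06 = 6.442e+05 d.
q = Δh / Σ(b_i/K_i) = 4.62 / 6.442e+05 = 7.171e-06 m/day.
In each layer the seepage velocity is v_i = q/n_i, so the layer transit time is t_i = b_i·n_i / q:
  layer 1 (coarse sand): t_1 = 2.00 × 0.30 / 7.171e-06 = 83666 d
  layer 2 (clay): t_2 = 5.36 × 0.04 / 7.171e-06 = 29897 d
Total t = Σ t_i = 1.136e+05 days = 310.9 years.

311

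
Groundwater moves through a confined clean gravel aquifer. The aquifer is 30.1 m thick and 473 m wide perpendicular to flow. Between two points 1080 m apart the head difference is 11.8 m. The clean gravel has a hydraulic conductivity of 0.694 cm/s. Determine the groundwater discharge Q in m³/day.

93300

Convert K: 0.694 cm/s × 864 = 599.6 m/day.
Cross-sectional area A = 473 × 30.1 = 14237 m².
Hydraulic gradient i = Δh / L = 11.8 / 1080 = 0.01093.
Darcy's law: Q = K · A · i = 599.6 × 14237 × 0.01093 = 93274 m³/day.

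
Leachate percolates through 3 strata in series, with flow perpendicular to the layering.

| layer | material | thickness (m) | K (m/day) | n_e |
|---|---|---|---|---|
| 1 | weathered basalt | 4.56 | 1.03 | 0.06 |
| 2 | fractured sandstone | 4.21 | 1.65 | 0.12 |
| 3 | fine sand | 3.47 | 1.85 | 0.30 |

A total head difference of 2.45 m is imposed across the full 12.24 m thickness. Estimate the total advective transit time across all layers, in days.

With flow normal to the layers, continuity requires the same specific discharge q through every layer.
Σ(b_i/K_i) = 4.56/1.03 + 4.21/1.65 + 3.47/1.85 = 8.854 d.
q = Δh / Σ(b_i/K_i) = 2.45 / 8.854 = 0.2767 m/day.
In each layer the seepage velocity is v_i = q/n_i, so the layer transit time is t_i = b_i·n_i / q:
  layer 1 (weathered basalt): t_1 = 4.56 × 0.06 / 0.2767 = 0.9888 d
  layer 2 (fractured sandstone): t_2 = 4.21 × 0.12 / 0.2767 = 1.826 d
  layer 3 (fine sand): t_3 = 3.47 × 0.30 / 0.2767 = 3.762 d
Total t = Σ t_i = 6.577 days.

6.58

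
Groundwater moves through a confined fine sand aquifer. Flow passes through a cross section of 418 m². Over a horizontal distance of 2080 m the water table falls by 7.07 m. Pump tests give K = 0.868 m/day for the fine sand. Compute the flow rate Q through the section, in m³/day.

Hydraulic gradient i = Δh / L = 7.07 / 2080 = 0.003399.
Darcy's law: Q = K · A · i = 0.8680 × 418.0 × 0.003399 = 1.233 m³/day.

1.23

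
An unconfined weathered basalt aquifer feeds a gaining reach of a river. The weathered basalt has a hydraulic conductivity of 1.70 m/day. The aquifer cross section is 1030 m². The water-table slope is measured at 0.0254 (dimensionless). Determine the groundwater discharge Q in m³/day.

Hydraulic gradient i = 0.0254.
Darcy's law: Q = K · A · i = 1.700 × 1030 × 0.02540 = 44.48 m³/day.

44.5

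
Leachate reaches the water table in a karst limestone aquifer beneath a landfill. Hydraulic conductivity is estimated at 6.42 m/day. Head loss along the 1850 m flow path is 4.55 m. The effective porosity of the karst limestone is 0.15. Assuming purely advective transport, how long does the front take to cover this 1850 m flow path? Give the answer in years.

Hydraulic gradient i = Δh / L = 4.55 / 1850 = 0.002459.
Darcy flux q = K · i = 6.420 × 0.002459 = 0.01579 m/day.
Seepage velocity v = q / n_e = 0.01579 / 0.15 = 0.1053 m/day.
Travel time t = L / v = 1850 / 0.1053 = 17575 days = 48.12 years.

48.1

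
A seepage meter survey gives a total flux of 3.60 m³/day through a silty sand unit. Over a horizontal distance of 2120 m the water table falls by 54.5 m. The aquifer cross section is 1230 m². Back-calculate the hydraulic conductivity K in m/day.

Hydraulic gradient i = Δh / L = 54.5 / 2120 = 0.02571.
From Q = K·A·i, K = Q / (A·i) = 3.60 / (1230 × 0.02571) = 0.1139 m/day.

0.114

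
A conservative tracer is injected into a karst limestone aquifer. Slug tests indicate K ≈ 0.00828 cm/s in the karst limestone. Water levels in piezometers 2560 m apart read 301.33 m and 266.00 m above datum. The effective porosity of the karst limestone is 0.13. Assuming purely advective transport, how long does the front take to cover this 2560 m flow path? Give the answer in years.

9.23

Convert K: 0.00828 cm/s × 864 = 7.154 m/day.
Hydraulic gradient i = (301.33 − 266.00) / 2560 = 35.33 / 2560 = 0.01380.
Darcy flux q = K · i = 7.154 × 0.01380 = 0.09873 m/day.
Seepage velocity v = q / n_e = 0.09873 / 0.13 = 0.7595 m/day.
Travel time t = L / v = 2560 / 0.7595 = 3371 days = 9.229 years.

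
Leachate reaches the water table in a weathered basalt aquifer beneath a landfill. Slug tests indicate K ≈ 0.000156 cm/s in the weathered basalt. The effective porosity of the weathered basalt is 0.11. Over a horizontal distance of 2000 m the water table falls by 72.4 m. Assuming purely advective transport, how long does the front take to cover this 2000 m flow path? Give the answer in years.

Convert K: 0.000156 cm/s × 864 = 0.1348 m/day.
Hydraulic gradient i = Δh / L = 72.4 / 2000 = 0.03620.
Darcy flux q = K · i = 0.1348 × 0.03620 = 0.004879 m/day.
Seepage velocity v = q / n_e = 0.004879 / 0.11 = 0.04436 m/day.
Travel time t = L / v = 2000 / 0.04436 = 45090 days = 123.4 years.

123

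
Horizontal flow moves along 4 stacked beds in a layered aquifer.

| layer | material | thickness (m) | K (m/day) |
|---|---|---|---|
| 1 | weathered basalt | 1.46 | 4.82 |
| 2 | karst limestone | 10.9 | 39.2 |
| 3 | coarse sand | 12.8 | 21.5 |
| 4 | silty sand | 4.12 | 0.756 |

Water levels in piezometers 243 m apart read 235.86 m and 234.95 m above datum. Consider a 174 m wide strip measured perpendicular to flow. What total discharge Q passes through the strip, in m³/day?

464

Flow is parallel to layering, so each bed carries its own Darcy discharge and the transmissivities add.
Σ(K_i·b_i) = 4.82×1.46 + 39.2×10.9 + 21.5×12.8 + 0.756×4.12 = 712.6 m²/day.
Hydraulic gradient i = (235.86 − 234.95) / 243 = 0.91 / 243 = 0.003745.
Q = Σ(K_i·b_i) · W · i = 712.6 × 174 × 0.003745 = 464.4 m³/day.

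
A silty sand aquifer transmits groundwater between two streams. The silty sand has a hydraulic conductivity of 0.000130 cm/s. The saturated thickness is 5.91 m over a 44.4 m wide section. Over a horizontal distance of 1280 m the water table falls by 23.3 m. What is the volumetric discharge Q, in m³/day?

Convert K: 0.000130 cm/s × 864 = 0.1123 m/day.
Cross-sectional area A = 44.4 × 5.91 = 262.4 m².
Hydraulic gradient i = Δh / L = 23.3 / 1280 = 0.01820.
Darcy's law: Q = K · A · i = 0.1123 × 262.4 × 0.01820 = 0.5365 m³/day.

0.537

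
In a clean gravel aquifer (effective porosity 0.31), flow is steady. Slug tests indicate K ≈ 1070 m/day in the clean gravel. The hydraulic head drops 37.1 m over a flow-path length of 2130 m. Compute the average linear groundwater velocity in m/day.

60.1

Hydraulic gradient i = Δh / L = 37.1 / 2130 = 0.01742.
Darcy flux q = K · i = 1070 × 0.01742 = 18.64 m/day.
Seepage velocity v = q / n_e = 18.64 / 0.31 = 60.12 m/day.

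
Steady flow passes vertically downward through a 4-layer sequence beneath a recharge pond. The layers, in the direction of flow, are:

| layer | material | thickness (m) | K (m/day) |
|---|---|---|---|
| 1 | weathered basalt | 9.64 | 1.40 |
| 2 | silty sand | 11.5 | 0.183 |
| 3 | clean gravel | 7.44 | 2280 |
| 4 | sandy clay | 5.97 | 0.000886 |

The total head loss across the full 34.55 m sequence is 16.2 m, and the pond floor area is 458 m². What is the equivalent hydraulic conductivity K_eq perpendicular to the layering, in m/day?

0.00508

Flow is perpendicular to layering, so the layers act in series and the equivalent K is the thickness-weighted harmonic mean.
Total thickness L = 9.64 + 11.5 + 7.44 + 5.97 = 34.55 m.
Σ(b_i/K_i) = 9.64/1.40 + 11.5/0.183 + 7.44/2280 + 5.97/0.000886 = 6808 d.
K_eq = L / Σ(b_i/K_i) = 34.55 / 6808 = 0.005075 m/day.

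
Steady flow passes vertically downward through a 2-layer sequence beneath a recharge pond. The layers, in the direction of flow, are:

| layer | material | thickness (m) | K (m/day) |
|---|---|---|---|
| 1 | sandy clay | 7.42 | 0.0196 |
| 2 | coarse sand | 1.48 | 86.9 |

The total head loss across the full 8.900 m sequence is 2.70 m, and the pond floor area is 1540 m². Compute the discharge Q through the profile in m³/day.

11.0

Flow is perpendicular to layering, so the layers act in series and the equivalent K is the thickness-weighted harmonic mean.
Total thickness L = 7.42 + 1.48 = 8.900 m.
Σ(b_i/K_i) = 7.42/0.0196 + 1.48/86.9 = 378.6 d.
K_eq = L / Σ(b_i/K_i) = 8.900 / 378.6 = 0.02351 m/day.
Q = K_eq · A · (Δh/L) = 0.02351 × 1540 × (2.70/8.900) = 10.98 m³/day.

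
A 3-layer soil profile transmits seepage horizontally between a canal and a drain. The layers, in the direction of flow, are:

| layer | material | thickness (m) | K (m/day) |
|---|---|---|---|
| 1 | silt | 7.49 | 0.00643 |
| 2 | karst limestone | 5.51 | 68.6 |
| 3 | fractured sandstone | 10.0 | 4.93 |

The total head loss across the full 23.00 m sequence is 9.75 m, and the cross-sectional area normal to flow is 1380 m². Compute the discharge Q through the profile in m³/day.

11.5

Flow is perpendicular to layering, so the layers act in series and the equivalent K is the thickness-weighted harmonic mean.
Total thickness L = 7.49 + 5.51 + 10.0 = 23.00 m.
Σ(b_i/K_i) = 7.49/0.00643 + 5.51/68.6 + 10.0/4.93 = 1167 d.
K_eq = L / Σ(b_i/K_i) = 23.00 / 1167 = 0.01971 m/day.
Q = K_eq · A · (Δh/L) = 0.01971 × 1380 × (9.75/23.00) = 11.53 m³/day.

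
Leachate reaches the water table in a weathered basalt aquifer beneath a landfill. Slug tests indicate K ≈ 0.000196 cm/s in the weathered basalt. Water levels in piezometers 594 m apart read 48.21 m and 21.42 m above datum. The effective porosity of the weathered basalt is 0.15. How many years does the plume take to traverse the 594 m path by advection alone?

31.9

Convert K: 0.000196 cm/s × 864 = 0.1693 m/day.
Hydraulic gradient i = (48.21 − 21.42) / 594 = 26.79 / 594 = 0.04510.
Darcy flux q = K · i = 0.1693 × 0.04510 = 0.007638 m/day.
Seepage velocity v = q / n_e = 0.007638 / 0.15 = 0.05092 m/day.
Travel time t = L / v = 594 / 0.05092 = 11666 days = 31.94 years.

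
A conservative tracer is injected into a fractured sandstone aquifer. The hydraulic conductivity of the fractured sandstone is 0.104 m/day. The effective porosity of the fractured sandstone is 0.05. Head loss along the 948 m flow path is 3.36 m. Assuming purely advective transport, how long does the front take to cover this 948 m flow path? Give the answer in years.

352

Hydraulic gradient i = Δh / L = 3.36 / 948 = 0.003544.
Darcy flux q = K · i = 0.1040 × 0.003544 = 0.0003686 m/day.
Seepage velocity v = q / n_e = 0.0003686 / 0.05 = 0.007372 m/day.
Travel time t = L / v = 948 / 0.007372 = 1.286e+05 days = 352.1 years.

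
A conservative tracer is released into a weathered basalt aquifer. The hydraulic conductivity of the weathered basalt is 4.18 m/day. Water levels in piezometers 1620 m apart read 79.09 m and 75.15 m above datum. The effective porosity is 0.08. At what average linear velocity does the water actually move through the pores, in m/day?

0.127

Hydraulic gradient i = (79.09 − 75.15) / 1620 = 3.94 / 1620 = 0.002432.
Darcy flux q = K · i = 4.180 × 0.002432 = 0.01017 m/day.
Seepage velocity v = q / n_e = 0.01017 / 0.08 = 0.1271 m/day.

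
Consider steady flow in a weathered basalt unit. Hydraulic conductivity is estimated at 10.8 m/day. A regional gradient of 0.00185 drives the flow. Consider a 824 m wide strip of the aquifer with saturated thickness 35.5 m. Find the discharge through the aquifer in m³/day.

Cross-sectional area A = 824 × 35.5 = 29252 m².
Hydraulic gradient i = 0.00185.
Darcy's law: Q = K · A · i = 10.80 × 29252 × 0.001850 = 584.5 m³/day.

584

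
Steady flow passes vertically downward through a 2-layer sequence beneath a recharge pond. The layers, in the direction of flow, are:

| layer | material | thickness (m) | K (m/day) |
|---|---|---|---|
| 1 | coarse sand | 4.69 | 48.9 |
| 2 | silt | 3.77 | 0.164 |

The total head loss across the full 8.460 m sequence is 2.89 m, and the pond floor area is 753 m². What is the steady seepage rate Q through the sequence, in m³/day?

94.3

Flow is perpendicular to layering, so the layers act in series and the equivalent K is the thickness-weighted harmonic mean.
Total thickness L = 4.69 + 3.77 = 8.460 m.
Σ(b_i/K_i) = 4.69/48.9 + 3.77/0.164 = 23.08 d.
K_eq = L / Σ(b_i/K_i) = 8.460 / 23.08 = 0.3665 m/day.
Q = K_eq · A · (Δh/L) = 0.3665 × 753 × (2.89/8.460) = 94.27 m³/day.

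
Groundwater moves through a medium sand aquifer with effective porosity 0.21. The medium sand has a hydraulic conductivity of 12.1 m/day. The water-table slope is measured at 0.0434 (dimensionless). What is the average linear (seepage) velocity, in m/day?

Hydraulic gradient i = 0.0434.
Darcy flux q = K · i = 12.10 × 0.04340 = 0.5251 m/day.
Seepage velocity v = q / n_e = 0.5251 / 0.21 = 2.501 m/day.

2.50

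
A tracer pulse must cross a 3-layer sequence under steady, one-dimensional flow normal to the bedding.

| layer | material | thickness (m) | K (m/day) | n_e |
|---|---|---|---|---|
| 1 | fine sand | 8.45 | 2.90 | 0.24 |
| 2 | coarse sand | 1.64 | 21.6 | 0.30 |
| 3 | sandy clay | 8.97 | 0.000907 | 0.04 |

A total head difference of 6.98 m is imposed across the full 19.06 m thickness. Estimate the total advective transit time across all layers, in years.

With flow normal to the layers, continuity requires the same specific discharge q through every layer.
Σ(b_i/K_i) = 8.45/2.90 + 1.64/21.6 + 8.97/0.000907 = 9893 d.
q = Δh / Σ(b_i/K_i) = 6.98 / 9893 = 0.0007056 m/day.
In each layer the seepage velocity is v_i = q/n_i, so the layer transit time is t_i = b_i·n_i / q:
  layer 1 (fine sand): t_1 = 8.45 × 0.24 / 0.0007056 = 2874 d
  layer 2 (coarse sand): t_2 = 1.64 × 0.30 / 0.0007056 = 697.3 d
  layer 3 (sandy clay): t_3 = 8.97 × 0.04 / 0.0007056 = 508.5 d
Total t = Σ t_i = 4080 days = 11.17 years.

11.2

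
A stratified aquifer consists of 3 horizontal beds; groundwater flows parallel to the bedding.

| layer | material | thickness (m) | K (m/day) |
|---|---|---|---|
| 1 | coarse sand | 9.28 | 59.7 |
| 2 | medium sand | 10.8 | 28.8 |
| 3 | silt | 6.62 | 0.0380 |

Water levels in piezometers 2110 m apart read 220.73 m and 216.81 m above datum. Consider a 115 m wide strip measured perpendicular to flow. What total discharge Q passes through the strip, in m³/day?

Flow is parallel to layering, so each bed carries its own Darcy discharge and the transmissivities add.
Σ(K_i·b_i) = 59.7×9.28 + 28.8×10.8 + 0.0380×6.62 = 865.3 m²/day.
Hydraulic gradient i = (220.73 − 216.81) / 2110 = 3.92 / 2110 = 0.001858.
Q = Σ(K_i·b_i) · W · i = 865.3 × 115 × 0.001858 = 184.9 m³/day.

185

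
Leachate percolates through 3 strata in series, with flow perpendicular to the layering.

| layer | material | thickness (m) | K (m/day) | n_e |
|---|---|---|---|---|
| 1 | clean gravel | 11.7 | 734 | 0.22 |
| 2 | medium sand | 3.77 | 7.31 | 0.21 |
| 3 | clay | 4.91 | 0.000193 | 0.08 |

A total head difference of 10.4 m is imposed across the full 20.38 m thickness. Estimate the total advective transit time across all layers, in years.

25.2

With flow normal to the layers, continuity requires the same specific discharge q through every layer.
Σ(b_i/K_i) = 11.7/734 + 3.77/7.31 + 4.91/0.000193 = 25441 d.
q = Δh / Σ(b_i/K_i) = 10.4 / 25441 = 0.0004088 m/day.
In each layer the seepage velocity is v_i = q/n_i, so the layer transit time is t_i = b_i·n_i / q:
  layer 1 (clean gravel): t_1 = 11.7 × 0.22 / 0.0004088 = 6297 d
  layer 2 (medium sand): t_2 = 3.77 × 0.21 / 0.0004088 = 1937 d
  layer 3 (clay): t_3 = 4.91 × 0.08 / 0.0004088 = 960.9 d
Total t = Σ t_i = 9194 days = 25.17 years.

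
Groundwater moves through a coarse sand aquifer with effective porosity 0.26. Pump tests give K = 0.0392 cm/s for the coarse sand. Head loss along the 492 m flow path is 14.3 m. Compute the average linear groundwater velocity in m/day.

3.79

Convert K: 0.0392 cm/s × 864 = 33.87 m/day.
Hydraulic gradient i = Δh / L = 14.3 / 492 = 0.02907.
Darcy flux q = K · i = 33.87 × 0.02907 = 0.9844 m/day.
Seepage velocity v = q / n_e = 0.9844 / 0.26 = 3.786 m/day.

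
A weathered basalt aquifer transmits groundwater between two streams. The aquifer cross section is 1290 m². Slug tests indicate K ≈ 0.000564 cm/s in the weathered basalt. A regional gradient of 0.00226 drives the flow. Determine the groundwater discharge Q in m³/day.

1.42

Convert K: 0.000564 cm/s × 864 = 0.4873 m/day.
Hydraulic gradient i = 0.00226.
Darcy's law: Q = K · A · i = 0.4873 × 1290 × 0.002260 = 1.421 m³/day.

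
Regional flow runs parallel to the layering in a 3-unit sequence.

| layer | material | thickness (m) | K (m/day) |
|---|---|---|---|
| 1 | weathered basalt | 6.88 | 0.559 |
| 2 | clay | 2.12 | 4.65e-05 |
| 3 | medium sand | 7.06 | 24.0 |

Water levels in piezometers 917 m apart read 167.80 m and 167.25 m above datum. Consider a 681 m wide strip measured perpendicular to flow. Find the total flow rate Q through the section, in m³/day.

Flow is parallel to layering, so each bed carries its own Darcy discharge and the transmissivities add.
Σ(K_i·b_i) = 0.559×6.88 + 4.65e-05×2.12 + 24.0×7.06 = 173.3 m²/day.
Hydraulic gradient i = (167.80 − 167.25) / 917 = 0.55 / 917 = 0.0005998.
Q = Σ(K_i·b_i) · W · i = 173.3 × 681 × 0.0005998 = 70.78 m³/day.

70.8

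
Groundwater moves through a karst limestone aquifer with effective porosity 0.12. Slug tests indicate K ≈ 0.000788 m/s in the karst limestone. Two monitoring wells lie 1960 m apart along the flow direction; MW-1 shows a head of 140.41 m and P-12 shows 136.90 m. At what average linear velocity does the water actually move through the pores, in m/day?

Convert K: 0.000788 m/s × 86400 = 68.08 m/day.
Hydraulic gradient i = (140.41 − 136.90) / 1960 = 3.51 / 1960 = 0.001791.
Darcy flux q = K · i = 68.08 × 0.001791 = 0.1219 m/day.
Seepage velocity v = q / n_e = 0.1219 / 0.12 = 1.016 m/day.

1.02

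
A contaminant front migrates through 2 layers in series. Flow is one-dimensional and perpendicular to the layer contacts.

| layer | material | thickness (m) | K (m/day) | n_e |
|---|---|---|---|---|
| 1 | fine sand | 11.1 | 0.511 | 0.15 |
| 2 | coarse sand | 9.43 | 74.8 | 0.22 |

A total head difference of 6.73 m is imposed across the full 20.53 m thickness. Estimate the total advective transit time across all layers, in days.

12.1

With flow normal to the layers, continuity requires the same specific discharge q through every layer.
Σ(b_i/K_i) = 11.1/0.511 + 9.43/74.8 = 21.85 d.
q = Δh / Σ(b_i/K_i) = 6.73 / 21.85 = 0.3080 m/day.
In each layer the seepage velocity is v_i = q/n_i, so the layer transit time is t_i = b_i·n_i / q:
  layer 1 (fine sand): t_1 = 11.1 × 0.15 / 0.3080 = 5.405 d
  layer 2 (coarse sand): t_2 = 9.43 × 0.22 / 0.3080 = 6.735 d
Total t = Σ t_i = 12.14 days.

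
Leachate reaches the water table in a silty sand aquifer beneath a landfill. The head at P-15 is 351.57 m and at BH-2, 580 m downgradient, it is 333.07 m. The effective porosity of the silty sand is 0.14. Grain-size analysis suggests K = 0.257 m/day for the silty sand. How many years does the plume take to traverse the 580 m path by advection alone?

Hydraulic gradient i = (351.57 − 333.07) / 580 = 18.5 / 580 = 0.03190.
Darcy flux q = K · i = 0.2570 × 0.03190 = 0.008197 m/day.
Seepage velocity v = q / n_e = 0.008197 / 0.14 = 0.05855 m/day.
Travel time t = L / v = 580 / 0.05855 = 9906 days = 27.12 years.

27.1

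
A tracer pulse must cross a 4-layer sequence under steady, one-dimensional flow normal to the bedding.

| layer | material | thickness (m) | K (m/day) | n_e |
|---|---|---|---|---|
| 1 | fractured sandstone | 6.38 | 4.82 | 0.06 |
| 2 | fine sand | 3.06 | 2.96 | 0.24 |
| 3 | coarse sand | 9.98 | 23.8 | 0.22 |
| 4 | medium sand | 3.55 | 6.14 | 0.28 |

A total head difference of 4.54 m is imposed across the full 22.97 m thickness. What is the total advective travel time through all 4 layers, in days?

With flow normal to the layers, continuity requires the same specific discharge q through every layer.
Σ(b_i/K_i) = 6.38/4.82 + 3.06/2.96 + 9.98/23.8 + 3.55/6.14 = 3.355 d.
q = Δh / Σ(b_i/K_i) = 4.54 / 3.355 = 1.353 m/day.
In each layer the seepage velocity is v_i = q/n_i, so the layer transit time is t_i = b_i·n_i / q:
  layer 1 (fractured sandstone): t_1 = 6.38 × 0.06 / 1.353 = 0.2829 d
  layer 2 (fine sand): t_2 = 3.06 × 0.24 / 1.353 = 0.5427 d
  layer 3 (coarse sand): t_3 = 9.98 × 0.22 / 1.353 = 1.622 d
  layer 4 (medium sand): t_4 = 3.55 × 0.28 / 1.353 = 0.7345 d
Total t = Σ t_i = 3.183 days.

3.18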